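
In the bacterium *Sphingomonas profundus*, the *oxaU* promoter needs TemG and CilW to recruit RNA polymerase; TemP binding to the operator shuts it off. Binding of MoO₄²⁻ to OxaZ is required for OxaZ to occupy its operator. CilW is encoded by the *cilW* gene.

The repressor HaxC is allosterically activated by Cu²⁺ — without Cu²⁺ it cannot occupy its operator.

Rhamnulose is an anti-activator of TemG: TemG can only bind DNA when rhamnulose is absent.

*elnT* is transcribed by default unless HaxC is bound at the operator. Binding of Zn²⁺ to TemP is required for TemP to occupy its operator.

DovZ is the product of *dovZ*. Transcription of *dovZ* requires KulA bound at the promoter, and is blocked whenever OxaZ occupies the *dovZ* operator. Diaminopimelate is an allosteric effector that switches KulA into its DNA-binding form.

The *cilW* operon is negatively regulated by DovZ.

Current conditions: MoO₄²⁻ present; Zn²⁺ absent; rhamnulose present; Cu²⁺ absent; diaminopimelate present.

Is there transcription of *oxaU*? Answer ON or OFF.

OFF

Zn²⁺ is absent, so TemP is inactive.
Rhamnulose is present, so TemG is inactive.
Diaminopimelate is present, so KulA is active.
MoO₄²⁻ is present, so OxaZ is active.
With repressor OxaZ bound, *dovZ* is not transcribed.
So DovZ is not produced.
With no repressor bound, *cilW* is transcribed.
So CilW is produced and active.
Required activator TemG is absent, so *oxaU* is not transcribed.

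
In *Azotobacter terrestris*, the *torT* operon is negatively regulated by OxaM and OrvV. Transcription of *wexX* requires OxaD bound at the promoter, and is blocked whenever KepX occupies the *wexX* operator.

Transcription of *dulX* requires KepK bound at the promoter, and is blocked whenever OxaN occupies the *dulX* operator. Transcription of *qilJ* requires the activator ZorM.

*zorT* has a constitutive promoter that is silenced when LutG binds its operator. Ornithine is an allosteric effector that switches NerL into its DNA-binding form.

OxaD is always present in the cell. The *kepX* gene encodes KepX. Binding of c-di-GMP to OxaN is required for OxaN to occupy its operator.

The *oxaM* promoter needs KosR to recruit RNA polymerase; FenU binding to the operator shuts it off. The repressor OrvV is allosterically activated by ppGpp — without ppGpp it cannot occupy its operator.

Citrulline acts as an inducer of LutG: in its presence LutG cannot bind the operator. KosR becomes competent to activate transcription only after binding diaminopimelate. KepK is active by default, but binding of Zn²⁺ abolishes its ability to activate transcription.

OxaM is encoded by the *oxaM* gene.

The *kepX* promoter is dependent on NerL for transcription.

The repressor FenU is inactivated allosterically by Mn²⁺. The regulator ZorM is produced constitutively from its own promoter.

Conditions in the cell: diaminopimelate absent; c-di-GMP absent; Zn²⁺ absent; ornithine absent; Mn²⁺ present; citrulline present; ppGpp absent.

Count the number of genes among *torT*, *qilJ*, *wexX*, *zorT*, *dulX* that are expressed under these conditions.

Diaminopimelate is absent, so KosR is inactive.
Mn²⁺ is present, so FenU is inactive.
Required activator KosR is absent, so *oxaM* is not transcribed.
So OxaM is not produced.
ppGpp is absent, so OrvV is inactive.
With no repressor bound, *torT* is transcribed.
→ *torT* is ON.
ZorM is produced constitutively and is active.
No repressor is bound and ZorM is active, so *qilJ* is transcribed.
→ *qilJ* is ON.
OxaD is produced constitutively and is active.
Ornithine is absent, so NerL is inactive.
Required activator NerL is absent, so *kepX* is not transcribed.
So KepX is not produced.
No repressor is bound and OxaD is active, so *wexX* is transcribed.
→ *wexX* is ON.
Citrulline is present, so LutG is inactive.
With no repressor bound, *zorT* is transcribed.
→ *zorT* is ON.
Zn²⁺ is absent, so KepK is active.
c-di-GMP is absent, so OxaN is inactive.
No repressor is bound and KepK is active, so *dulX* is transcribed.
→ *dulX* is ON.
5 of the 5 genes are transcribed.

5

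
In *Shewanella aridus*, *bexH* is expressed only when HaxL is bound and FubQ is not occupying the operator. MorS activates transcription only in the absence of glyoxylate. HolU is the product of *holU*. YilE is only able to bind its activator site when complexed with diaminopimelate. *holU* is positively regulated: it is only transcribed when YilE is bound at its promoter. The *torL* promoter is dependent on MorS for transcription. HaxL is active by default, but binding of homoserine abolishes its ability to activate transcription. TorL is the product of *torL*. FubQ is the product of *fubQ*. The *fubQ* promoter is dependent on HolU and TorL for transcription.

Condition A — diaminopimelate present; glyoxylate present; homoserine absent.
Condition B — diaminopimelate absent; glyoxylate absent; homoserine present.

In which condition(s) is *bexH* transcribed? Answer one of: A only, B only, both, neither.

A only

Condition A:
Diaminopimelate is present, so YilE is active.
No repressor is bound and YilE is active, so *holU* is transcribed.
So HolU is produced and active.
Glyoxylate is present, so MorS is inactive.
Required activator MorS is absent, so *torL* is not transcribed.
So TorL is not produced.
Required activator TorL is absent, so *fubQ* is not transcribed.
So FubQ is not produced.
Homoserine is absent, so HaxL is active.
No repressor is bound and HaxL is active, so *bexH* is transcribed.
→ *bexH* is ON in A.
Condition B:
Diaminopimelate is absent, so YilE is inactive.
Required activator YilE is absent, so *holU* is not transcribed.
So HolU is not produced.
Glyoxylate is absent, so MorS is active.
No repressor is bound and MorS is active, so *torL* is transcribed.
So TorL is produced and active.
Required activator HolU is absent, so *fubQ* is not transcribed.
So FubQ is not produced.
Homoserine is present, so HaxL is inactive.
Required activator HaxL is absent, so *bexH* is not transcribed.
→ *bexH* is OFF in B.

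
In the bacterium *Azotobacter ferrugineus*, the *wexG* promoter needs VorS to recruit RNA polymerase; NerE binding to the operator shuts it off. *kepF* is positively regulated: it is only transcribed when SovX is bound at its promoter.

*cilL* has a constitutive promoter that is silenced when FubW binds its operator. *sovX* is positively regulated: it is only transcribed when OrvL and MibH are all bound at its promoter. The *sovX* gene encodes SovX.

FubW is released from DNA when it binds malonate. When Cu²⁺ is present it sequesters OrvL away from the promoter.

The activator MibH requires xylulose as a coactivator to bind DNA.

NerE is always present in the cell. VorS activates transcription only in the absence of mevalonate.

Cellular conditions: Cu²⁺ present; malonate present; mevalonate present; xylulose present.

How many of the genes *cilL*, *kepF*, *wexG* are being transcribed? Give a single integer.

Malonate is present, so FubW is inactive.
With no repressor bound, *cilL* is transcribed.
→ *cilL* is ON.
Cu²⁺ is present, so OrvL is inactive.
Xylulose is present, so MibH is active.
Required activator OrvL is absent, so *sovX* is not transcribed.
So SovX is not produced.
Required activator SovX is absent, so *kepF* is not transcribed.
→ *kepF* is OFF.
Mevalonate is present, so VorS is inactive.
NerE is produced constitutively and is active.
With repressor NerE bound, *wexG* is not transcribed.
→ *wexG* is OFF.
1 of the 3 genes is transcribed.

1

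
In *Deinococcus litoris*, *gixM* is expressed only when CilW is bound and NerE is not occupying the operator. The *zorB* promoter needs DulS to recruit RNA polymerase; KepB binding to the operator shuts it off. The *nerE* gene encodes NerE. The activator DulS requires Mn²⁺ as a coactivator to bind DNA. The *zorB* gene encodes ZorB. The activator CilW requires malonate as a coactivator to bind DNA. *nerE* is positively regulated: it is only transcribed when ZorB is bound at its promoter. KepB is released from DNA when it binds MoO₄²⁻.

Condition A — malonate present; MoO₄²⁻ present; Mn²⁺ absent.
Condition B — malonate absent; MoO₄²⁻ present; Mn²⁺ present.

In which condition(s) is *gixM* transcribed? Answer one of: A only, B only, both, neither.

Condition A:
Malonate is present, so CilW is active.
MoO₄²⁻ is present, so KepB is inactive.
Mn²⁺ is absent, so DulS is inactive.
Required activator DulS is absent, so *zorB* is not transcribed.
So ZorB is not produced.
Required activator ZorB is absent, so *nerE* is not transcribed.
So NerE is not produced.
No repressor is bound and CilW is active, so *gixM* is transcribed.
→ *gixM* is ON in A.
Condition B:
Malonate is absent, so CilW is inactive.
MoO₄²⁻ is present, so KepB is inactive.
Mn²⁺ is present, so DulS is active.
No repressor is bound and DulS is active, so *zorB* is transcribed.
So ZorB is produced and active.
No repressor is bound and ZorB is active, so *nerE* is transcribed.
So NerE is produced and active.
With repressor NerE bound, *gixM* is not transcribed.
→ *gixM* is OFF in B.

A only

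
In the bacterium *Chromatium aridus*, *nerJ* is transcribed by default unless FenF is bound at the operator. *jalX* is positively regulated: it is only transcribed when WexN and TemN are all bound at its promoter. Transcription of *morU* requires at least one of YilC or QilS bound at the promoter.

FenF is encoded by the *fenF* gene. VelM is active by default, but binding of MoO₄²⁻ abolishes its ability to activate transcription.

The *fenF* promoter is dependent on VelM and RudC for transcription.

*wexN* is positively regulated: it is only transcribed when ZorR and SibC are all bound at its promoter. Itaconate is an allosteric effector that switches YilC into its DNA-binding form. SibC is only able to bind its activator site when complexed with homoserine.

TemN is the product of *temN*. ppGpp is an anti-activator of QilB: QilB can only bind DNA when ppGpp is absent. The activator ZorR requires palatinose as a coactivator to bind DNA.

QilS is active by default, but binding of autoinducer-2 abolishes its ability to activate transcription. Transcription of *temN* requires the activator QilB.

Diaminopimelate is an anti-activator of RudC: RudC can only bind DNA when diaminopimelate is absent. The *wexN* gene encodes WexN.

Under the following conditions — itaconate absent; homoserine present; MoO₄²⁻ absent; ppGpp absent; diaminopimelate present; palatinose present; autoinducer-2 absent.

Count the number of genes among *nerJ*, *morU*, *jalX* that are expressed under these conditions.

MoO₄²⁻ is absent, so VelM is active.
Diaminopimelate is present, so RudC is inactive.
Required activator RudC is absent, so *fenF* is not transcribed.
So FenF is not produced.
With no repressor bound, *nerJ* is transcribed.
→ *nerJ* is ON.
Itaconate is absent, so YilC is inactive.
Autoinducer-2 is absent, so QilS is active.
Activator QilS is present, so *morU* is transcribed.
→ *morU* is ON.
Palatinose is present, so ZorR is active.
Homoserine is present, so SibC is active.
No repressor is bound and ZorR and SibC are active, so *wexN* is transcribed.
So WexN is produced and active.
ppGpp is absent, so QilB is active.
No repressor is bound and QilB is active, so *temN* is transcribed.
So TemN is produced and active.
No repressor is bound and WexN and TemN are active, so *jalX* is transcribed.
→ *jalX* is ON.
3 of the 3 genes are transcribed.

3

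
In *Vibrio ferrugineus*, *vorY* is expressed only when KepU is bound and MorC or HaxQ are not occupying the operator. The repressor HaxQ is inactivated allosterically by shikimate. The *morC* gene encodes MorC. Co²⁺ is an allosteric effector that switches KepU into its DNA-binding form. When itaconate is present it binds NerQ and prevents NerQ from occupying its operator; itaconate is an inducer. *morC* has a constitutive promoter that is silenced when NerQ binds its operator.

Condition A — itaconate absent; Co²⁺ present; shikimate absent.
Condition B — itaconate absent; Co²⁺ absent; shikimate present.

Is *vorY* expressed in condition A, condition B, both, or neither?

neither

Condition A:
Itaconate is absent, so NerQ is active.
With repressor NerQ bound, *morC* is not transcribed.
So MorC is not produced.
Co²⁺ is present, so KepU is active.
Shikimate is absent, so HaxQ is active.
With repressor HaxQ bound, *vorY* is not transcribed.
→ *vorY* is OFF in A.
Condition B:
Itaconate is absent, so NerQ is active.
With repressor NerQ bound, *morC* is not transcribed.
So MorC is not produced.
Co²⁺ is absent, so KepU is inactive.
Shikimate is present, so HaxQ is inactive.
Required activator KepU is absent, so *vorY* is not transcribed.
→ *vorY* is OFF in B.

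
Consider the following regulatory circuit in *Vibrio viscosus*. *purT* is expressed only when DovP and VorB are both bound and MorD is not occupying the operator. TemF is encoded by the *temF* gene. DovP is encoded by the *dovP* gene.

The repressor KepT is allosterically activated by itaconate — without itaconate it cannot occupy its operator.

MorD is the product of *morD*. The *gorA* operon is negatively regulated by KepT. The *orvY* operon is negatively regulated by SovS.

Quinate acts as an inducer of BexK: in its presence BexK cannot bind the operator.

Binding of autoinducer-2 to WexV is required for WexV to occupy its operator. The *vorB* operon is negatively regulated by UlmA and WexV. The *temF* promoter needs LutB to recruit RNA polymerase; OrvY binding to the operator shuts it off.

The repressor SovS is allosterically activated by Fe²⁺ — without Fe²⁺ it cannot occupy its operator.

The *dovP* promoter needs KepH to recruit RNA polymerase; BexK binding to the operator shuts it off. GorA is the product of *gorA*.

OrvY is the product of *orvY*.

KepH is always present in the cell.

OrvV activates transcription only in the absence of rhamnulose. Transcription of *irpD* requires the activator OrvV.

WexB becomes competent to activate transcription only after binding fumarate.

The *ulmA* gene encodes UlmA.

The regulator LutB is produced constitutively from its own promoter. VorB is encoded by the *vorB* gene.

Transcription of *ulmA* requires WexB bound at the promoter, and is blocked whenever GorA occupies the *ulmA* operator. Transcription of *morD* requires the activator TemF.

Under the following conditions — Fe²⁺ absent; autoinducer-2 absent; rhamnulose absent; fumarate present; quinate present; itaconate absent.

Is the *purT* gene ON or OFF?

KepH is produced constitutively and is active.
Quinate is present, so BexK is inactive.
No repressor is bound and KepH is active, so *dovP* is transcribed.
So DovP is produced and active.
LutB is produced constitutively and is active.
Fe²⁺ is absent, so SovS is inactive.
With no repressor bound, *orvY* is transcribed.
So OrvY is produced and active.
With repressor OrvY bound, *temF* is not transcribed.
So TemF is not produced.
Required activator TemF is absent, so *morD* is not transcribed.
So MorD is not produced.
Itaconate is absent, so KepT is inactive.
With no repressor bound, *gorA* is transcribed.
So GorA is produced and active.
Fumarate is present, so WexB is active.
With repressor GorA bound, *ulmA* is not transcribed.
So UlmA is not produced.
Autoinducer-2 is absent, so WexV is inactive.
With no repressor bound, *vorB* is transcribed.
So VorB is produced and active.
No repressor is bound and DovP and VorB are active, so *purT* is transcribed.

ON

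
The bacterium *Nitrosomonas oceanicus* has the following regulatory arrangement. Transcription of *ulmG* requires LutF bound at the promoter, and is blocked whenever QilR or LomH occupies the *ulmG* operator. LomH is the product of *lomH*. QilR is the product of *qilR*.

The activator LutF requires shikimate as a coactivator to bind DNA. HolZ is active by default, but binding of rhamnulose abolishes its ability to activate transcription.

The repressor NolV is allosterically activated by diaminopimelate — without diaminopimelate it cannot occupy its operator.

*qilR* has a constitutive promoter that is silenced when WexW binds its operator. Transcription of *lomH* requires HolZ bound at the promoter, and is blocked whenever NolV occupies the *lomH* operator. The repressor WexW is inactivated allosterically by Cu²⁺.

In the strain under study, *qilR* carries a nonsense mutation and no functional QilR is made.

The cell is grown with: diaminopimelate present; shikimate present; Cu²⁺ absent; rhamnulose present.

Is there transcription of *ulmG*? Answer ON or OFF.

Shikimate is present, so LutF is active.
QilR is non-functional in this strain, so it has no effect.
Rhamnulose is present, so HolZ is inactive.
Diaminopimelate is present, so NolV is active.
With repressor NolV bound, *lomH* is not transcribed.
So LomH is not produced.
No repressor is bound and LutF is active, so *ulmG* is transcribed.

ON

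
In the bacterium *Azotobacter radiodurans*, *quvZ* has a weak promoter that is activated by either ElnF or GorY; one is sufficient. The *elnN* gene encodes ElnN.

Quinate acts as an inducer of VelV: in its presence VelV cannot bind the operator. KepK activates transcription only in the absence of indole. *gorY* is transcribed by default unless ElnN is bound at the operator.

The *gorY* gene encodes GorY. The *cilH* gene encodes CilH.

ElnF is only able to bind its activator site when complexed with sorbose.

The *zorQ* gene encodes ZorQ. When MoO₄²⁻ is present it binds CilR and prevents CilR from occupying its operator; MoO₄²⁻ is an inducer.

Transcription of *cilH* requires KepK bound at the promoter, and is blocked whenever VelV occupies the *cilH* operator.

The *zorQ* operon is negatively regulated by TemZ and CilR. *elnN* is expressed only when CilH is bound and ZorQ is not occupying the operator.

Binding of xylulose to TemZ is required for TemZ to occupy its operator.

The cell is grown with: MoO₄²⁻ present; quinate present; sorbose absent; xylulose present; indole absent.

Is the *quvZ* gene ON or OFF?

OFF

Sorbose is absent, so ElnF is inactive.
Indole is absent, so KepK is active.
Quinate is present, so VelV is inactive.
No repressor is bound and KepK is active, so *cilH* is transcribed.
So CilH is produced and active.
Xylulose is present, so TemZ is active.
MoO₄²⁻ is present, so CilR is inactive.
With repressor TemZ bound, *zorQ* is not transcribed.
So ZorQ is not produced.
No repressor is bound and CilH is active, so *elnN* is transcribed.
So ElnN is produced and active.
With repressor ElnN bound, *gorY* is not transcribed.
So GorY is not produced.
No activator is available at the *quvZ* promoter, so *quvZ* is not transcribed.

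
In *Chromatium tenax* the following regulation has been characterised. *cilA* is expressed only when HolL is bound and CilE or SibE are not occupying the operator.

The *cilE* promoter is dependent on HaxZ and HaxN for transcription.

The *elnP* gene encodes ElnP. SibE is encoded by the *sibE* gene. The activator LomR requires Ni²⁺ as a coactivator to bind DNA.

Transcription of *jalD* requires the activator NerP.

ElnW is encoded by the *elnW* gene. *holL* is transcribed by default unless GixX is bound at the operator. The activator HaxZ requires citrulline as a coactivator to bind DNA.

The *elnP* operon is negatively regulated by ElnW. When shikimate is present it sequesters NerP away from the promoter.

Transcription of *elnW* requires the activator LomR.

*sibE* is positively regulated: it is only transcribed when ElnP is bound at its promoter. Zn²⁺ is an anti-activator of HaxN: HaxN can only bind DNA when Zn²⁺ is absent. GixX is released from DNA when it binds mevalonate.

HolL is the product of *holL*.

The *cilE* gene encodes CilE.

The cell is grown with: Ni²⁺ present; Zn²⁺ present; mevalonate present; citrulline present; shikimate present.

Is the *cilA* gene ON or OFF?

Citrulline is present, so HaxZ is active.
Zn²⁺ is present, so HaxN is inactive.
Required activator HaxN is absent, so *cilE* is not transcribed.
So CilE is not produced.
Ni²⁺ is present, so LomR is active.
No repressor is bound and LomR is active, so *elnW* is transcribed.
So ElnW is produced and active.
With repressor ElnW bound, *elnP* is not transcribed.
So ElnP is not produced.
Required activator ElnP is absent, so *sibE* is not transcribed.
So SibE is not produced.
Mevalonate is present, so GixX is inactive.
With no repressor bound, *holL* is transcribed.
So HolL is produced and active.
No repressor is bound and HolL is active, so *cilA* is transcribed.

ON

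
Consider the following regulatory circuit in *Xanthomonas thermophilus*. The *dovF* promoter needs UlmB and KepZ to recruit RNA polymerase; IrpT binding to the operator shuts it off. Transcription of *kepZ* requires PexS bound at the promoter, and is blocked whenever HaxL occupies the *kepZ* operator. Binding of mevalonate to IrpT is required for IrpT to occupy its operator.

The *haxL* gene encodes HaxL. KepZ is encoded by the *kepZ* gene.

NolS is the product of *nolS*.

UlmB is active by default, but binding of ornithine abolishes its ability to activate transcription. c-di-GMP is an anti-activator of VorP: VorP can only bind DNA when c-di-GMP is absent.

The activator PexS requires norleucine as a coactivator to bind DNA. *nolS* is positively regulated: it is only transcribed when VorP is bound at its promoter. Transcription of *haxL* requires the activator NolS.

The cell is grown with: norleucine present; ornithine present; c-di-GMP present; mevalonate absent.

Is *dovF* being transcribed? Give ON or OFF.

Ornithine is present, so UlmB is inactive.
Norleucine is present, so PexS is active.
c-di-GMP is present, so VorP is inactive.
Required activator VorP is absent, so *nolS* is not transcribed.
So NolS is not produced.
Required activator NolS is absent, so *haxL* is not transcribed.
So HaxL is not produced.
No repressor is bound and PexS is active, so *kepZ* is transcribed.
So KepZ is produced and active.
Mevalonate is absent, so IrpT is inactive.
Required activator UlmB is absent, so *dovF* is not transcribed.

OFF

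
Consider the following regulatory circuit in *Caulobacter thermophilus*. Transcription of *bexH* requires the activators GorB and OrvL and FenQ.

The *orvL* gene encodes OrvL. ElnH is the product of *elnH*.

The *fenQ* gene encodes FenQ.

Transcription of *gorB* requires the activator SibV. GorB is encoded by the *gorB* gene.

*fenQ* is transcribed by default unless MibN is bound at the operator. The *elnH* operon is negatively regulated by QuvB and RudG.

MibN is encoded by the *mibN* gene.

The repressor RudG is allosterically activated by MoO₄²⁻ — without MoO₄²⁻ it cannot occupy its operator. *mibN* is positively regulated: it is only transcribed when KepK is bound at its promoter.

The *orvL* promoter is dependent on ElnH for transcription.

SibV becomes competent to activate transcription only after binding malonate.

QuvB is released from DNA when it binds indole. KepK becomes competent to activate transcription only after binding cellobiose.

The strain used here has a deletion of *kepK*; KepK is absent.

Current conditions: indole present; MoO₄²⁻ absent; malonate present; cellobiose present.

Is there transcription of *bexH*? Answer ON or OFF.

ON

Malonate is present, so SibV is active.
No repressor is bound and SibV is active, so *gorB* is transcribed.
So GorB is produced and active.
Indole is present, so QuvB is inactive.
MoO₄²⁻ is absent, so RudG is inactive.
With no repressor bound, *elnH* is transcribed.
So ElnH is produced and active.
No repressor is bound and ElnH is active, so *orvL* is transcribed.
So OrvL is produced and active.
KepK is non-functional in this strain, so it has no effect.
Required activator KepK is absent, so *mibN* is not transcribed.
So MibN is not produced.
With no repressor bound, *fenQ* is transcribed.
So FenQ is produced and active.
No repressor is bound and GorB and OrvL and FenQ are active, so *bexH* is transcribed.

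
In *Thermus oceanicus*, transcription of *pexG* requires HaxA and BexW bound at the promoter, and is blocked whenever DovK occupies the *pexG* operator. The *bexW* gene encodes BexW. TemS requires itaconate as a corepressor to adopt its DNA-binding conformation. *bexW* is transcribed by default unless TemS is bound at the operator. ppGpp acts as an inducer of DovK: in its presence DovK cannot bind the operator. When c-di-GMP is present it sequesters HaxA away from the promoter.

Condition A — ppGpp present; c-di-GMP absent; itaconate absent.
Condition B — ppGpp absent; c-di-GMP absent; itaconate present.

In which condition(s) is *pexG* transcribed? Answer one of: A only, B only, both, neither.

A only

Condition A:
ppGpp is present, so DovK is inactive.
c-di-GMP is absent, so HaxA is active.
Itaconate is absent, so TemS is inactive.
With no repressor bound, *bexW* is transcribed.
So BexW is produced and active.
No repressor is bound and HaxA and BexW are active, so *pexG* is transcribed.
→ *pexG* is ON in A.
Condition B:
ppGpp is absent, so DovK is active.
c-di-GMP is absent, so HaxA is active.
Itaconate is present, so TemS is active.
With repressor TemS bound, *bexW* is not transcribed.
So BexW is not produced.
With repressor DovK bound, *pexG* is not transcribed.
→ *pexG* is OFF in B.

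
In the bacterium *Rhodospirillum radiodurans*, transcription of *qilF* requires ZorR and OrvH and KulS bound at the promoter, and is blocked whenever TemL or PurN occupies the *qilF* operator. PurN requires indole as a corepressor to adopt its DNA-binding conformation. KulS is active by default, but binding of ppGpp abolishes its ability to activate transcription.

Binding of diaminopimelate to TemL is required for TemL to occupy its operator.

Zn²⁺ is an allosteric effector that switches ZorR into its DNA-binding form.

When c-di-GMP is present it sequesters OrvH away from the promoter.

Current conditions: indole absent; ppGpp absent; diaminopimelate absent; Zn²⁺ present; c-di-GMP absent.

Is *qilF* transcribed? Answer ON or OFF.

Diaminopimelate is absent, so TemL is inactive.
Indole is absent, so PurN is inactive.
Zn²⁺ is present, so ZorR is active.
c-di-GMP is absent, so OrvH is active.
ppGpp is absent, so KulS is active.
No repressor is bound and ZorR and OrvH and KulS are active, so *qilF* is transcribed.

ON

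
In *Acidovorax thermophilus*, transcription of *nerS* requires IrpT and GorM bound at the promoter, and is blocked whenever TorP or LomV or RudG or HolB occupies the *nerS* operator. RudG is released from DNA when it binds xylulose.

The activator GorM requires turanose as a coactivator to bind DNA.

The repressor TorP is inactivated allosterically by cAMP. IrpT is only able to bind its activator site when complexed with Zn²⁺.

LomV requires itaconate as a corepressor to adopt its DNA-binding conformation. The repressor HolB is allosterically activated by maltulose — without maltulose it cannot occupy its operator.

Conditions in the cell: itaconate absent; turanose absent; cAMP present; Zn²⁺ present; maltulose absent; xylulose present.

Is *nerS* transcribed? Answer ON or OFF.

OFF

cAMP is present, so TorP is inactive.
Itaconate is absent, so LomV is inactive.
Xylulose is present, so RudG is inactive.
Zn²⁺ is present, so IrpT is active.
Maltulose is absent, so HolB is inactive.
Turanose is absent, so GorM is inactive.
Required activator GorM is absent, so *nerS* is not transcribed.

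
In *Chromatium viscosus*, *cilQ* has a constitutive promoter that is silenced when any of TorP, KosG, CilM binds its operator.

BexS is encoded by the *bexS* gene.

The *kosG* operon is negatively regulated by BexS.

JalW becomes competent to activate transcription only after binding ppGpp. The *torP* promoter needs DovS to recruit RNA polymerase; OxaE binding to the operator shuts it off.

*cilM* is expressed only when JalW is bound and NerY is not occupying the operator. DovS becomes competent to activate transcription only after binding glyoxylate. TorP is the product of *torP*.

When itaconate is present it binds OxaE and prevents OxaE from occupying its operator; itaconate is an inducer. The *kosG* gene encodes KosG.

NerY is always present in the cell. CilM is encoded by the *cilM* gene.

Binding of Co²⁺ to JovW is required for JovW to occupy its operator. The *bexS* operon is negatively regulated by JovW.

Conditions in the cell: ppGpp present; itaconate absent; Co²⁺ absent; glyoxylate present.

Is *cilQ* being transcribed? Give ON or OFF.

ON

Itaconate is absent, so OxaE is active.
Glyoxylate is present, so DovS is active.
With repressor OxaE bound, *torP* is not transcribed.
So TorP is not produced.
Co²⁺ is absent, so JovW is inactive.
With no repressor bound, *bexS* is transcribed.
So BexS is produced and active.
With repressor BexS bound, *kosG* is not transcribed.
So KosG is not produced.
ppGpp is present, so JalW is active.
NerY is produced constitutively and is active.
With repressor NerY bound, *cilM* is not transcribed.
So CilM is not produced.
With no repressor bound, *cilQ* is transcribed.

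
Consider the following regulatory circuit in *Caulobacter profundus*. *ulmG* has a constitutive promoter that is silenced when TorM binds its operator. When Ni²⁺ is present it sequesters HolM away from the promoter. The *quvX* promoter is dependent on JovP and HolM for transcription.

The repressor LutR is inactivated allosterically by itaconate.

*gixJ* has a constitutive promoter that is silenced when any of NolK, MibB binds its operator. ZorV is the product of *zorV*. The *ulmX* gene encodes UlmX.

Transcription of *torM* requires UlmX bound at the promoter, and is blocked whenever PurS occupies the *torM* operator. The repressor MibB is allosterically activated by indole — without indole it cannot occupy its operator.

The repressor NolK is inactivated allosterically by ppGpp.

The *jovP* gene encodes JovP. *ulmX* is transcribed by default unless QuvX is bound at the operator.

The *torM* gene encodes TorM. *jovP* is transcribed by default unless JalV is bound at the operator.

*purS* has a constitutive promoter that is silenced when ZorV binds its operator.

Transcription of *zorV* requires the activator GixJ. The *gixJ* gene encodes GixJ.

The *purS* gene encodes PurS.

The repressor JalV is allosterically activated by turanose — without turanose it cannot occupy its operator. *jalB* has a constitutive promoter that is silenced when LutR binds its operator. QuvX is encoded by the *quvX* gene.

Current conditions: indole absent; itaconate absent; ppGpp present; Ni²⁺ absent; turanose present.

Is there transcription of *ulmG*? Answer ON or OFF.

ppGpp is present, so NolK is inactive.
Indole is absent, so MibB is inactive.
With no repressor bound, *gixJ* is transcribed.
So GixJ is produced and active.
No repressor is bound and GixJ is active, so *zorV* is transcribed.
So ZorV is produced and active.
With repressor ZorV bound, *purS* is not transcribed.
So PurS is not produced.
Turanose is present, so JalV is active.
With repressor JalV bound, *jovP* is not transcribed.
So JovP is not produced.
Ni²⁺ is absent, so HolM is active.
Required activator JovP is absent, so *quvX* is not transcribed.
So QuvX is not produced.
With no repressor bound, *ulmX* is transcribed.
So UlmX is produced and active.
No repressor is bound and UlmX is active, so *torM* is transcribed.
So TorM is produced and active.
With repressor TorM bound, *ulmG* is not transcribed.

OFF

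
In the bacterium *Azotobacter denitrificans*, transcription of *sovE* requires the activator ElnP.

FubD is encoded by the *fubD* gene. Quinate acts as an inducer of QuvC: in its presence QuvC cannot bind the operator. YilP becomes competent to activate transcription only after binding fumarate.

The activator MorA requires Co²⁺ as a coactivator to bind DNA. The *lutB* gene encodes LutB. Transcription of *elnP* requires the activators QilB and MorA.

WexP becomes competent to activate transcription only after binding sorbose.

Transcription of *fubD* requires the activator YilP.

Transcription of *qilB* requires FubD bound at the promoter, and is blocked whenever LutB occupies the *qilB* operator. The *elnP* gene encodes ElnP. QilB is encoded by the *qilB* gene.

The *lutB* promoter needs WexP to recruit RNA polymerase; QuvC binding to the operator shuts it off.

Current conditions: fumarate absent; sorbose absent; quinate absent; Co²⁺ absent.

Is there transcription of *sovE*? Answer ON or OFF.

Quinate is absent, so QuvC is active.
Sorbose is absent, so WexP is inactive.
With repressor QuvC bound, *lutB* is not transcribed.
So LutB is not produced.
Fumarate is absent, so YilP is inactive.
Required activator YilP is absent, so *fubD* is not transcribed.
So FubD is not produced.
Required activator FubD is absent, so *qilB* is not transcribed.
So QilB is not produced.
Co²⁺ is absent, so MorA is inactive.
Required activator QilB is absent, so *elnP* is not transcribed.
So ElnP is not produced.
Required activator ElnP is absent, so *sovE* is not transcribed.

OFF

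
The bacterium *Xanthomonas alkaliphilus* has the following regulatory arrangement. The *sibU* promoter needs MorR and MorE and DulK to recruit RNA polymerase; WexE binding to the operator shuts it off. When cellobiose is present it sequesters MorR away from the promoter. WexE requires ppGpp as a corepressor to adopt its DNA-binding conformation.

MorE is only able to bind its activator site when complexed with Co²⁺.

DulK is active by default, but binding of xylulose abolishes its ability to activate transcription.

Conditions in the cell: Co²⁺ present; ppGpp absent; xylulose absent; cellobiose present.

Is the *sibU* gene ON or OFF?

OFF

Cellobiose is present, so MorR is inactive.
Co²⁺ is present, so MorE is active.
Xylulose is absent, so DulK is active.
ppGpp is absent, so WexE is inactive.
Required activator MorR is absent, so *sibU* is not transcribed.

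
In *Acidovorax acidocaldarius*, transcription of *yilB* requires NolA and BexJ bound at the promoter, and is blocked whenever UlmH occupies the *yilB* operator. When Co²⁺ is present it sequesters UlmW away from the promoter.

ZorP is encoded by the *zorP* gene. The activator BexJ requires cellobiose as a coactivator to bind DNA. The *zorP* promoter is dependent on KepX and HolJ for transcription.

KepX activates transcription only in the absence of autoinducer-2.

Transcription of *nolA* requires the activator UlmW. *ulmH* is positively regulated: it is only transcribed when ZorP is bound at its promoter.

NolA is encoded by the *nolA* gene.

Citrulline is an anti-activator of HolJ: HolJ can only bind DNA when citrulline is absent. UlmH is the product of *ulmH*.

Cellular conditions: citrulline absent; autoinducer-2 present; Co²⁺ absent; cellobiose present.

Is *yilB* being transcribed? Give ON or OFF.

Autoinducer-2 is present, so KepX is inactive.
Citrulline is absent, so HolJ is active.
Required activator KepX is absent, so *zorP* is not transcribed.
So ZorP is not produced.
Required activator ZorP is absent, so *ulmH* is not transcribed.
So UlmH is not produced.
Co²⁺ is absent, so UlmW is active.
No repressor is bound and UlmW is active, so *nolA* is transcribed.
So NolA is produced and active.
Cellobiose is present, so BexJ is active.
No repressor is bound and NolA and BexJ are active, so *yilB* is transcribed.

ON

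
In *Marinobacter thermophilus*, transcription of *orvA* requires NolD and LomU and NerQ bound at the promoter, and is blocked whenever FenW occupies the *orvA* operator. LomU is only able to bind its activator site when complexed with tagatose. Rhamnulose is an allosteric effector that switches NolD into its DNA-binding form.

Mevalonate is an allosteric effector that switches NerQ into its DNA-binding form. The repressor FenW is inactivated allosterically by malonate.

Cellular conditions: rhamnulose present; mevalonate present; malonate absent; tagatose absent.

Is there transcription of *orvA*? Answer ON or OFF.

OFF

Rhamnulose is present, so NolD is active.
Malonate is absent, so FenW is active.
Tagatose is absent, so LomU is inactive.
Mevalonate is present, so NerQ is active.
With repressor FenW bound, *orvA* is not transcribed.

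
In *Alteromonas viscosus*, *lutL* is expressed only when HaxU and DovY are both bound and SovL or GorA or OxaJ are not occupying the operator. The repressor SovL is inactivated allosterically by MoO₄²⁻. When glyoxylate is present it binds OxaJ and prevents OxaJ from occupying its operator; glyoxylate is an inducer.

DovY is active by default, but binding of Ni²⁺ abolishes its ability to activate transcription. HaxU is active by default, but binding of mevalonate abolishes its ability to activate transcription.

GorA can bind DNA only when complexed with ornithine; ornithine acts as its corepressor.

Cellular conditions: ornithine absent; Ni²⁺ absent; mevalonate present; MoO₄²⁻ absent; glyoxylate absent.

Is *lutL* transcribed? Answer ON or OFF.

MoO₄²⁻ is absent, so SovL is active.
Mevalonate is present, so HaxU is inactive.
Ornithine is absent, so GorA is inactive.
Glyoxylate is absent, so OxaJ is active.
Ni²⁺ is absent, so DovY is active.
With repressor SovL bound, *lutL* is not transcribed.

OFF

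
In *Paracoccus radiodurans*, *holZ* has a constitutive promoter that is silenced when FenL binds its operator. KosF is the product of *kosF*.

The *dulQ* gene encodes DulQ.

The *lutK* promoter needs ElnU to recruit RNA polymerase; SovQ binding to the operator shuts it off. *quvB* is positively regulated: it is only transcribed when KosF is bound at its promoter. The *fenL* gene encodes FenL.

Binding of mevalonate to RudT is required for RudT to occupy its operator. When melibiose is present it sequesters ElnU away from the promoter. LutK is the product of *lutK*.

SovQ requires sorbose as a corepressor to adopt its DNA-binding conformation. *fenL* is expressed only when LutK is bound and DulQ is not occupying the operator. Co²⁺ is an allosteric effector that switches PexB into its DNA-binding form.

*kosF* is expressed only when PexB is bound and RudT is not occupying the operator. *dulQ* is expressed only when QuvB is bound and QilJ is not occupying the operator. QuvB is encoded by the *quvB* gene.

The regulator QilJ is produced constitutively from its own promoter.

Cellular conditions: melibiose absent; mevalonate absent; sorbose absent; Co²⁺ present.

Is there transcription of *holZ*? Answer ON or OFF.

OFF

Co²⁺ is present, so PexB is active.
Mevalonate is absent, so RudT is inactive.
No repressor is bound and PexB is active, so *kosF* is transcribed.
So KosF is produced and active.
No repressor is bound and KosF is active, so *quvB* is transcribed.
So QuvB is produced and active.
QilJ is produced constitutively and is active.
With repressor QilJ bound, *dulQ* is not transcribed.
So DulQ is not produced.
Melibiose is absent, so ElnU is active.
Sorbose is absent, so SovQ is inactive.
No repressor is bound and ElnU is active, so *lutK* is transcribed.
So LutK is produced and active.
No repressor is bound and LutK is active, so *fenL* is transcribed.
So FenL is produced and active.
With repressor FenL bound, *holZ* is not transcribed.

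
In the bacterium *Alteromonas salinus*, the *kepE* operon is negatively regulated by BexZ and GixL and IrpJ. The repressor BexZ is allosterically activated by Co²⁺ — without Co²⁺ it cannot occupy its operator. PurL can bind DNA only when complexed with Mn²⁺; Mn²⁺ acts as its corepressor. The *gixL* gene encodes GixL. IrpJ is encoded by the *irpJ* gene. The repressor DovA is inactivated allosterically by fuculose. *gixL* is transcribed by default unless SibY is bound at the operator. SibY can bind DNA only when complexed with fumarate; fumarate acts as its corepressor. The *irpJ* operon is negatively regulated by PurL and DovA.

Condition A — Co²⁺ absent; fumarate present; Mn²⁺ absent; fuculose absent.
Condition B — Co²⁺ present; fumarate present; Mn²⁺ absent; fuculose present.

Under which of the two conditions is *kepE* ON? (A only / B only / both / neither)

Condition A:
Co²⁺ is absent, so BexZ is inactive.
Fumarate is present, so SibY is active.
With repressor SibY bound, *gixL* is not transcribed.
So GixL is not produced.
Mn²⁺ is absent, so PurL is inactive.
Fuculose is absent, so DovA is active.
With repressor DovA bound, *irpJ* is not transcribed.
So IrpJ is not produced.
With no repressor bound, *kepE* is transcribed.
→ *kepE* is ON in A.
Condition B:
Co²⁺ is present, so BexZ is active.
Fumarate is present, so SibY is active.
With repressor SibY bound, *gixL* is not transcribed.
So GixL is not produced.
Mn²⁺ is absent, so PurL is inactive.
Fuculose is present, so DovA is inactive.
With no repressor bound, *irpJ* is transcribed.
So IrpJ is produced and active.
With repressor BexZ bound, *kepE* is not transcribed.
→ *kepE* is OFF in B.

A only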